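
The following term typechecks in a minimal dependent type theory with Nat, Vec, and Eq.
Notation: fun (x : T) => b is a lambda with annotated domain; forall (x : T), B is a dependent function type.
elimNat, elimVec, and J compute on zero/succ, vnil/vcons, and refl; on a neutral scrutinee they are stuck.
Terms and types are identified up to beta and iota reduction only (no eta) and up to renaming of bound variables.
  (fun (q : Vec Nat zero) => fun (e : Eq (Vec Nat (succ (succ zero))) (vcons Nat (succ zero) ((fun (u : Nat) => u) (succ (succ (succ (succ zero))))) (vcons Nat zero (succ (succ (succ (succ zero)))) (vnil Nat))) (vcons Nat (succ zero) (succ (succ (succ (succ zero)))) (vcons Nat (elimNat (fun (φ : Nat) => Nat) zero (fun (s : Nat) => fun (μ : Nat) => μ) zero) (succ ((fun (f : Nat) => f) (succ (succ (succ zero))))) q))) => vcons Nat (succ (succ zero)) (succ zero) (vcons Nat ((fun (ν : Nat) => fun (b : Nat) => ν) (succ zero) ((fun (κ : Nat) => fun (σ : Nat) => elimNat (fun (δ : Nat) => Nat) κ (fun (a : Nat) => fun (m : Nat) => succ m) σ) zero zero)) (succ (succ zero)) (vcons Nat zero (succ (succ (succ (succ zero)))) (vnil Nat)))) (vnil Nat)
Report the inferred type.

inferred type:
  forall (q : Eq (Vec Nat (succ (succ zero))) (vcons Nat (succ zero) (succ (succ (succ (succ zero)))) (vcons Nat zero (succ (succ (succ (succ zero)))) (vnil Nat))) (vcons Nat (succ zero) (succ (succ (succ (succ zero)))) (vcons Nat zero (succ (succ (succ (succ zero)))) (vnil Nat)))), Vec Nat (succ (succ (succ zero)))


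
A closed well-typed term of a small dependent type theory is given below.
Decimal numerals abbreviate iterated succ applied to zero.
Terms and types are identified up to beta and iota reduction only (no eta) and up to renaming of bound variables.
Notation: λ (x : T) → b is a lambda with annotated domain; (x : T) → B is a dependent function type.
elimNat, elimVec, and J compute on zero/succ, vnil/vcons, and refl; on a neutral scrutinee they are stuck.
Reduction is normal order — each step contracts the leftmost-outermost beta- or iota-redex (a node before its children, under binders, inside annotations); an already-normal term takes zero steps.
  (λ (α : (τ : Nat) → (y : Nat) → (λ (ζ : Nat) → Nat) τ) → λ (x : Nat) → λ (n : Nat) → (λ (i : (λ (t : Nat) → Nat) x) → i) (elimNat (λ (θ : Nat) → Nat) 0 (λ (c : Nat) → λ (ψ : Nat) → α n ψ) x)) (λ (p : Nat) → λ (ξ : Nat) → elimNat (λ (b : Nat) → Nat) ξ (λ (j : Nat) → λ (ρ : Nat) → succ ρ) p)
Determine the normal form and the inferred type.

normal form:
  λ (α : Nat) → λ (τ : Nat) → elimNat (λ (y : Nat) → Nat) 0 (λ (ζ : Nat) → λ (x : Nat) → elimNat (λ (n : Nat) → Nat) x (λ (i : Nat) → λ (t : Nat) → succ t) τ) α
type:
  (α : Nat) → (τ : Nat) → Nat
observation: 4 normal-order steps normalize the term, beginning with a beta-redex.


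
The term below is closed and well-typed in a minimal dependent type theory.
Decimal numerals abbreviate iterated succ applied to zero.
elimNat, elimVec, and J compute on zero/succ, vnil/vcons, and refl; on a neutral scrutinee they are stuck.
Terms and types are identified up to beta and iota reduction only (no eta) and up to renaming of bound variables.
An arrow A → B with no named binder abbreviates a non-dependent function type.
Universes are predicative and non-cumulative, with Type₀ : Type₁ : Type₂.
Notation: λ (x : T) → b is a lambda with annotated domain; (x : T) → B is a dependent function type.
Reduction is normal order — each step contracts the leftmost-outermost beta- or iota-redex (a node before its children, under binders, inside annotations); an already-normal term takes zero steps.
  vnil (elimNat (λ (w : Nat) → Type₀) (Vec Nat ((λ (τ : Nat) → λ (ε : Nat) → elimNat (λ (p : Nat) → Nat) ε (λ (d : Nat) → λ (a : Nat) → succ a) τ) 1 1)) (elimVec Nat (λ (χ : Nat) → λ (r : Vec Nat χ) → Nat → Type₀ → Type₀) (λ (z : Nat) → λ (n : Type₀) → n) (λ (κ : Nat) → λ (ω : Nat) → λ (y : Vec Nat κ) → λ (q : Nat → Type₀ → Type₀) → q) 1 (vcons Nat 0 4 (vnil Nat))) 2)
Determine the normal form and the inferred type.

normal form:
  vnil (Vec Nat 2)
type:
  Vec (Vec Nat 2) 0


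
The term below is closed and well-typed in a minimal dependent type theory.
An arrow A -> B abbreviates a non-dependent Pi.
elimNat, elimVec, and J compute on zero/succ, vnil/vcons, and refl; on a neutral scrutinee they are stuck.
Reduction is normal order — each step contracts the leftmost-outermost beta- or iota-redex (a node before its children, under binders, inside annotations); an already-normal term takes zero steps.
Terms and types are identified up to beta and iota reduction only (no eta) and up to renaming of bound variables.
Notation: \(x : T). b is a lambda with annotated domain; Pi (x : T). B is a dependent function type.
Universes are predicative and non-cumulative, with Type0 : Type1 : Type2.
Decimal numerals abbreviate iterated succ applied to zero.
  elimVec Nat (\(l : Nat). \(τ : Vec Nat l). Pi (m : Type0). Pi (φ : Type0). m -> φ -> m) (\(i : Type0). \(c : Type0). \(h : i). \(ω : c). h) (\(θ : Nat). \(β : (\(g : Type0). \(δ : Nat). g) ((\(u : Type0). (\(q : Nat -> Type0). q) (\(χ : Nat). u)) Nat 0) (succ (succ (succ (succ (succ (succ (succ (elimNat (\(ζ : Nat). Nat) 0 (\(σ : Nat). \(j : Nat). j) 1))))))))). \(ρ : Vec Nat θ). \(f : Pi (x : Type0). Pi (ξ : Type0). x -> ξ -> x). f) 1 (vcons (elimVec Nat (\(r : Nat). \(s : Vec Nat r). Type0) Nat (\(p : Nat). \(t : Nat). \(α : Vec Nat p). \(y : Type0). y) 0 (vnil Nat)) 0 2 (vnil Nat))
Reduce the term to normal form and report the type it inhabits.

reduced normal form:
  \(l : Type0). \(τ : Type0). \(m : l). \(φ : τ). m
inferred type:
  Pi (l : Type0). Pi (τ : Type0). l -> τ -> l
observation: contracting an elimVec iota-redex first, the term normalizes in 6 steps.


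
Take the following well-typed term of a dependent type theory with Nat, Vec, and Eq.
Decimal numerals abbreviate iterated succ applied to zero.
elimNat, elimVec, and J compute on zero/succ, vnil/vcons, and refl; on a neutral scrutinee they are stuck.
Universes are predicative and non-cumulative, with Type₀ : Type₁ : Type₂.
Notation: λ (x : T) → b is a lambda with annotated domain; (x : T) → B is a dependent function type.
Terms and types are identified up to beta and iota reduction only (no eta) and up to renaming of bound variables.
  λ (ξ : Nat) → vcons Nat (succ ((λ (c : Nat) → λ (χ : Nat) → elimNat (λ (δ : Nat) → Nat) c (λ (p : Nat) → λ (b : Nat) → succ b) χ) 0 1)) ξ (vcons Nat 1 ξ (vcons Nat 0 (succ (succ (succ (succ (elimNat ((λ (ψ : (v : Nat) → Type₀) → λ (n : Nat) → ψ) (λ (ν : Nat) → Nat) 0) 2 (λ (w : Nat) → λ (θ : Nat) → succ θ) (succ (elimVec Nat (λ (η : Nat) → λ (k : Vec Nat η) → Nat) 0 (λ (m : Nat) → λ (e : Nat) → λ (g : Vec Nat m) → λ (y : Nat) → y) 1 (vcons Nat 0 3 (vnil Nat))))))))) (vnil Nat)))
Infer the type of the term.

inferred type:
  (ξ : Nat) → Vec Nat 3


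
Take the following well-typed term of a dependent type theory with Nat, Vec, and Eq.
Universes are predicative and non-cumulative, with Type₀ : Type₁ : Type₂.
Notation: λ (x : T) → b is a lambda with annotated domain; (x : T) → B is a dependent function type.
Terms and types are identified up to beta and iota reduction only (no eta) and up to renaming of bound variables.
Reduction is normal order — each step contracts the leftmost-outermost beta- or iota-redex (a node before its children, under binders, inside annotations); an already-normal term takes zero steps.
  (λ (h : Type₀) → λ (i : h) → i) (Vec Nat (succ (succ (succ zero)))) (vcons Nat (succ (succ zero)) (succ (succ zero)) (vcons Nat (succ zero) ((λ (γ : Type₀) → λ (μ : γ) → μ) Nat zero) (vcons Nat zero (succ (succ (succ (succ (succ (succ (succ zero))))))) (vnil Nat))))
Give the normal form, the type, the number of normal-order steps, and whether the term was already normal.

reduced normal form:
  vcons Nat (succ (succ zero)) (succ (succ zero)) (vcons Nat (succ zero) zero (vcons Nat zero (succ (succ (succ (succ (succ (succ (succ zero))))))) (vnil Nat)))
the term's type:
  Vec Nat (succ (succ (succ zero)))
normal-order step count: 4
already normal: no
first redex: a beta-redex


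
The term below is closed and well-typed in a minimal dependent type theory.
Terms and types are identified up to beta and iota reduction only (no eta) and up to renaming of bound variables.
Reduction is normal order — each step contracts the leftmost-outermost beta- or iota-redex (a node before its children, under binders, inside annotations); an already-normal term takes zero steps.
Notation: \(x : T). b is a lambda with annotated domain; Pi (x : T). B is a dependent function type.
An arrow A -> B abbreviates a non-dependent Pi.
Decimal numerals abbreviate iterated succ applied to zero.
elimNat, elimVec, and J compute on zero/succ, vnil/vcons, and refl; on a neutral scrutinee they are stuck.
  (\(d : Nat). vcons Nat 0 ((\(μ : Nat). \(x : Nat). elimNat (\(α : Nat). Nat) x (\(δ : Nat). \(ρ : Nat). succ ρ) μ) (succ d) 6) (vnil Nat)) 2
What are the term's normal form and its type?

resulting normal form:
  vcons Nat 0 9 (vnil Nat)
the term's type:
  Vec Nat 1
observation: the first redex contracted is a beta-redex; the normal form is reached in 13 normal-order steps.


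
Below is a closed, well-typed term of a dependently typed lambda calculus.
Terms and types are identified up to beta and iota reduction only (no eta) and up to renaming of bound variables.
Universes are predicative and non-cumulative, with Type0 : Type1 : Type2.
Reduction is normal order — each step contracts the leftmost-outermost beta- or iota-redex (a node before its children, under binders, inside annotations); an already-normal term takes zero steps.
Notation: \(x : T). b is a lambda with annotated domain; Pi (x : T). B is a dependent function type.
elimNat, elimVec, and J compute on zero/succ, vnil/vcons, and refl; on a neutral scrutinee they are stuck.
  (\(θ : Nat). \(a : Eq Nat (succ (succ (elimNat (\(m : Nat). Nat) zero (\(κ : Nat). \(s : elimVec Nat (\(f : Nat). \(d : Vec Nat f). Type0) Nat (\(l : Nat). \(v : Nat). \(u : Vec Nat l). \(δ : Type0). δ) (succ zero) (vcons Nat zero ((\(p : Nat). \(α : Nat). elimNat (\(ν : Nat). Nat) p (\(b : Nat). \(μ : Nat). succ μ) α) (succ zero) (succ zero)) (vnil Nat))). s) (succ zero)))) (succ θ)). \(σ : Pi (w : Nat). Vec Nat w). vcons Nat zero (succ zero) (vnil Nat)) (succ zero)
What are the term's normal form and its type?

resulting normal form:
  \(θ : Eq Nat (succ (succ zero)) (succ (succ zero))). \(a : Pi (m : Nat). Vec Nat m). vcons Nat zero (succ zero) (vnil Nat)
type:
  Pi (θ : Eq Nat (succ (succ zero)) (succ (succ zero))). Pi (a : Pi (m : Nat). Vec Nat m). Vec Nat (succ zero)


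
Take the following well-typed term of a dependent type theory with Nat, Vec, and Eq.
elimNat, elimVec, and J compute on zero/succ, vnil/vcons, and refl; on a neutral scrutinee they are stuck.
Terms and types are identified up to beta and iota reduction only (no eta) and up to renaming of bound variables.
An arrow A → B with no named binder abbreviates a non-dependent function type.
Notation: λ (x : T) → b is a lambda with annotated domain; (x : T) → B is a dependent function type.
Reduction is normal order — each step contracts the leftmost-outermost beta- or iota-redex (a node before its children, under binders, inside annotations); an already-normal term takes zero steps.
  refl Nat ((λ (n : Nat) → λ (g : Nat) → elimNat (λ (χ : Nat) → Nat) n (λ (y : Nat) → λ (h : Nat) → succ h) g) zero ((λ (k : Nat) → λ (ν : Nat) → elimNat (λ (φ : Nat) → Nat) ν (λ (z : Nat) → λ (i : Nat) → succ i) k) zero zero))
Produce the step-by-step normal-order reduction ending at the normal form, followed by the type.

reduction (normal order):
  refl Nat ((λ (n : Nat) → λ (g : Nat) → elimNat (λ (χ : Nat) → Nat) n (λ (y : Nat) → λ (h : Nat) → succ h) g) zero ((λ (k : Nat) → λ (ν : Nat) → elimNat (λ (φ : Nat) → Nat) ν (λ (z : Nat) → λ (i : Nat) → succ i) k) zero zero))
  ~> refl Nat ((λ (n : Nat) → elimNat (λ (g : Nat) → Nat) zero (λ (χ : Nat) → λ (y : Nat) → succ y) n) ((λ (h : Nat) → λ (k : Nat) → elimNat (λ (ν : Nat) → Nat) k (λ (φ : Nat) → λ (z : Nat) → succ z) h) zero zero))
  ~> refl Nat (elimNat (λ (n : Nat) → Nat) zero (λ (g : Nat) → λ (χ : Nat) → succ χ) ((λ (y : Nat) → λ (h : Nat) → elimNat (λ (k : Nat) → Nat) h (λ (ν : Nat) → λ (φ : Nat) → succ φ) y) zero zero))
  ~> refl Nat (elimNat (λ (n : Nat) → Nat) zero (λ (g : Nat) → λ (χ : Nat) → succ χ) ((λ (y : Nat) → elimNat (λ (h : Nat) → Nat) y (λ (k : Nat) → λ (ν : Nat) → succ ν) zero) zero))
  ~> refl Nat (elimNat (λ (n : Nat) → Nat) zero (λ (g : Nat) → λ (χ : Nat) → succ χ) (elimNat (λ (y : Nat) → Nat) zero (λ (h : Nat) → λ (k : Nat) → succ k) zero))
  ~> refl Nat (elimNat (λ (n : Nat) → Nat) zero (λ (g : Nat) → λ (χ : Nat) → succ χ) zero)
  ~> refl Nat zero
type:
  Eq Nat zero zero


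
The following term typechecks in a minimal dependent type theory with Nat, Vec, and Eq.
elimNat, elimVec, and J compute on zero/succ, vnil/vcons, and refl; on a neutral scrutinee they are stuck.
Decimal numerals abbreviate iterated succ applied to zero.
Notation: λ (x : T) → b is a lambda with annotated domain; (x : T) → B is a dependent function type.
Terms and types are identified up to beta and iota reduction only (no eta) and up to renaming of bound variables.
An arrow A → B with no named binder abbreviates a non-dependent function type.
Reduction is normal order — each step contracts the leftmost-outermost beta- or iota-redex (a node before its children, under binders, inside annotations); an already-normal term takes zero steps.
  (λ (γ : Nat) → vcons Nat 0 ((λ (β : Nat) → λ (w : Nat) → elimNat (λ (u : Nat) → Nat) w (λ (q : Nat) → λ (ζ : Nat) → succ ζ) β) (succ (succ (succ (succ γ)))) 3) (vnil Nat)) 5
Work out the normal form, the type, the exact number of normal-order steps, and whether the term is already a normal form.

resulting normal form:
  vcons Nat 0 12 (vnil Nat)
inferred type:
  Vec Nat 1
normal-order step count: 31
already normal: no
first redex: a beta-redex


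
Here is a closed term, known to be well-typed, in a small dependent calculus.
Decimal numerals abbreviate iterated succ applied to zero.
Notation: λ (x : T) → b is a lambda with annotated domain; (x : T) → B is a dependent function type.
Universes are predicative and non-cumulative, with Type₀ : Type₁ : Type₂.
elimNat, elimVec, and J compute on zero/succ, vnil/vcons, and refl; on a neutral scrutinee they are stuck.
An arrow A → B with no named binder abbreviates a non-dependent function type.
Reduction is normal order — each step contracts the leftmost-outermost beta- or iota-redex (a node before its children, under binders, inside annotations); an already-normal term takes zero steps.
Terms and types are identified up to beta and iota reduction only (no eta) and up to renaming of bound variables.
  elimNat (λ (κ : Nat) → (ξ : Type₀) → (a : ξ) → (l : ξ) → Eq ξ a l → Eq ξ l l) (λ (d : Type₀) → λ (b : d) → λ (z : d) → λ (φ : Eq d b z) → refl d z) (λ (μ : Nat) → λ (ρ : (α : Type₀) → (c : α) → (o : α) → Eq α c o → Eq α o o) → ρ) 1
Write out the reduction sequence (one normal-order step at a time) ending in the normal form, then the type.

normal-order reduction:
  elimNat (λ (κ : Nat) → (ξ : Type₀) → (a : ξ) → (l : ξ) → Eq ξ a l → Eq ξ l l) (λ (d : Type₀) → λ (b : d) → λ (z : d) → λ (φ : Eq d b z) → refl d z) (λ (μ : Nat) → λ (ρ : (α : Type₀) → (c : α) → (o : α) → Eq α c o → Eq α o o) → ρ) 1
  ~> (λ (κ : Nat) → λ (ξ : (a : Type₀) → (l : a) → (d : a) → Eq a l d → Eq a d d) → ξ) 0 (elimNat (λ (b : Nat) → (z : Type₀) → (φ : z) → (μ : z) → Eq z φ μ → Eq z μ μ) (λ (ρ : Type₀) → λ (α : ρ) → λ (c : ρ) → λ (o : Eq ρ α c) → refl ρ c) (λ (ψ : Nat) → λ (j : (η : Type₀) → (θ : η) → (p : η) → Eq η θ p → Eq η p p) → j) 0)
  ~> (λ (κ : (ξ : Type₀) → (a : ξ) → (l : ξ) → Eq ξ a l → Eq ξ l l) → κ) (elimNat (λ (d : Nat) → (b : Type₀) → (z : b) → (φ : b) → Eq b z φ → Eq b φ φ) (λ (μ : Type₀) → λ (ρ : μ) → λ (α : μ) → λ (c : Eq μ ρ α) → refl μ α) (λ (o : Nat) → λ (ψ : (j : Type₀) → (η : j) → (θ : j) → Eq j η θ → Eq j θ θ) → ψ) 0)
  ~> elimNat (λ (κ : Nat) → (ξ : Type₀) → (a : ξ) → (l : ξ) → Eq ξ a l → Eq ξ l l) (λ (d : Type₀) → λ (b : d) → λ (z : d) → λ (φ : Eq d b z) → refl d z) (λ (μ : Nat) → λ (ρ : (α : Type₀) → (c : α) → (o : α) → Eq α c o → Eq α o o) → ρ) 0
  ~> λ (κ : Type₀) → λ (ξ : κ) → λ (a : κ) → λ (l : Eq κ ξ a) → refl κ a
the term's type:
  (κ : Type₀) → (ξ : κ) → (a : κ) → Eq κ ξ a → Eq κ a a


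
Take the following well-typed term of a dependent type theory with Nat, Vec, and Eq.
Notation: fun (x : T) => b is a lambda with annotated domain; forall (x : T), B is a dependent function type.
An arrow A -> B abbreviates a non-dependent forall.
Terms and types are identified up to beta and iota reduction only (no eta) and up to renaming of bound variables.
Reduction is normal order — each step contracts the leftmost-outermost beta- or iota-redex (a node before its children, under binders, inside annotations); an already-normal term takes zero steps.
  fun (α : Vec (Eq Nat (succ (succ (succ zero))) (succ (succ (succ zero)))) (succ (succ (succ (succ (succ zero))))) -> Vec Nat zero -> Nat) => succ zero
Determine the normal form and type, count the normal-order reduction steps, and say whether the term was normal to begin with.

reduced normal form:
  fun (α : Vec (Eq Nat (succ (succ (succ zero))) (succ (succ (succ zero)))) (succ (succ (succ (succ (succ zero))))) -> Vec Nat zero -> Nat) => succ zero
the term's type:
  (Vec (Eq Nat (succ (succ (succ zero))) (succ (succ (succ zero)))) (succ (succ (succ (succ (succ zero))))) -> Vec Nat zero -> Nat) -> Nat
steps to reach normal form (normal order): 0
term was already normal: yes


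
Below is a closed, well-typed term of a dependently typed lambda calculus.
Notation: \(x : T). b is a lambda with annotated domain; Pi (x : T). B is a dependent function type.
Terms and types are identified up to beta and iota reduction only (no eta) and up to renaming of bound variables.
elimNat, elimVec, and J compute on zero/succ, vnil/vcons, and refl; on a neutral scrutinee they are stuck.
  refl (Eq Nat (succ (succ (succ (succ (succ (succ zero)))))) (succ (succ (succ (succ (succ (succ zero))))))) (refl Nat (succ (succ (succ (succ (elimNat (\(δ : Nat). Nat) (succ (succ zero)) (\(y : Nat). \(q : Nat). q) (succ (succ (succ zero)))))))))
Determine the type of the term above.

type:
  Eq (Eq Nat (succ (succ (succ (succ (succ (succ zero)))))) (succ (succ (succ (succ (succ (succ zero))))))) (refl Nat (succ (succ (succ (succ (succ (succ zero))))))) (refl Nat (succ (succ (succ (succ (succ (succ zero)))))))


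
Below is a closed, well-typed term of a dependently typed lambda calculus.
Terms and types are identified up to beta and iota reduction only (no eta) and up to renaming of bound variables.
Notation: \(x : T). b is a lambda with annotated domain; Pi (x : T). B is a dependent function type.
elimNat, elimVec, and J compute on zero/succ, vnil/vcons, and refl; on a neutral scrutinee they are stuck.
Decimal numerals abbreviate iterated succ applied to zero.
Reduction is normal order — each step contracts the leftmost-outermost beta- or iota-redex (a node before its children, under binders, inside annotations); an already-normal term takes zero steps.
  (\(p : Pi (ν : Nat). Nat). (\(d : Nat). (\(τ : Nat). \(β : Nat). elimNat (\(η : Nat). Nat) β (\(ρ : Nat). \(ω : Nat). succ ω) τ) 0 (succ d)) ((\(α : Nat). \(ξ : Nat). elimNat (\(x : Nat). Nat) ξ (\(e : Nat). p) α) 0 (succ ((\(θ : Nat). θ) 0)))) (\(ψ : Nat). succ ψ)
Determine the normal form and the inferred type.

resulting normal form:
  2
the term's type:
  Nat
observation: the first redex contracted is a beta-redex; the normal form is reached in 9 normal-order steps.


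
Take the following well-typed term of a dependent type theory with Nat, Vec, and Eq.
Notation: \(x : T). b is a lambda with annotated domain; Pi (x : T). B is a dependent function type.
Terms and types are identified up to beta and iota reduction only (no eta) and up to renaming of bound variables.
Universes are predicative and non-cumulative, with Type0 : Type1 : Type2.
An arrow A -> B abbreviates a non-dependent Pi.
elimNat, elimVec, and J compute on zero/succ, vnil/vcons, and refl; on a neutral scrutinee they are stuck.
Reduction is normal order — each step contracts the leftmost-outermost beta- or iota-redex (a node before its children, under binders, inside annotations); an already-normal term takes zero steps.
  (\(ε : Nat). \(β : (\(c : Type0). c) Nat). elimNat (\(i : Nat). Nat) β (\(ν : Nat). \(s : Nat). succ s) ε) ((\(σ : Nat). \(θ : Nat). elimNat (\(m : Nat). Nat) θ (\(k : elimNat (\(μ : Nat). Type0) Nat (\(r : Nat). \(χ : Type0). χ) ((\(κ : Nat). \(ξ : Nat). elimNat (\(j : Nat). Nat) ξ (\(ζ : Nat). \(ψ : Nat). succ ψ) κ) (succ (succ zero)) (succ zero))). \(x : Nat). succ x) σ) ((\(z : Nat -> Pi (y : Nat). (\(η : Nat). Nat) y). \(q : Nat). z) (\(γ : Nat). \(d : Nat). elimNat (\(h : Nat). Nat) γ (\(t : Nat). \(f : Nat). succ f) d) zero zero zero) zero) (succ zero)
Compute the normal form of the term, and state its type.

reduced normal form:
  succ zero
type:
  Nat
observation: 30 normal-order steps separate the term from its normal form.


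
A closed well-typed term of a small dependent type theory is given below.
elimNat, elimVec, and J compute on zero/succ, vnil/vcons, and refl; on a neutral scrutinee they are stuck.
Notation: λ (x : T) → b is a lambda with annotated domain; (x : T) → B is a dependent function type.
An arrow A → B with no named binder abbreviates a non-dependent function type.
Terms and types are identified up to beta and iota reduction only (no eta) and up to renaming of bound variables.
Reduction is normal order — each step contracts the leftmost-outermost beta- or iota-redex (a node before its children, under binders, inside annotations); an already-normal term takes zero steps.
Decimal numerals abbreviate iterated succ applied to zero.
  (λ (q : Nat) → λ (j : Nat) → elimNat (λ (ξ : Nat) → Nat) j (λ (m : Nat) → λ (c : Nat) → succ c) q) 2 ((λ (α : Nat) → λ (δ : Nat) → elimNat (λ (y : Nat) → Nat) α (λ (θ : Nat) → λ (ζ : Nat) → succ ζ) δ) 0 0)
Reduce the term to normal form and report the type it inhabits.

resulting normal form:
  2
the term's type:
  Nat


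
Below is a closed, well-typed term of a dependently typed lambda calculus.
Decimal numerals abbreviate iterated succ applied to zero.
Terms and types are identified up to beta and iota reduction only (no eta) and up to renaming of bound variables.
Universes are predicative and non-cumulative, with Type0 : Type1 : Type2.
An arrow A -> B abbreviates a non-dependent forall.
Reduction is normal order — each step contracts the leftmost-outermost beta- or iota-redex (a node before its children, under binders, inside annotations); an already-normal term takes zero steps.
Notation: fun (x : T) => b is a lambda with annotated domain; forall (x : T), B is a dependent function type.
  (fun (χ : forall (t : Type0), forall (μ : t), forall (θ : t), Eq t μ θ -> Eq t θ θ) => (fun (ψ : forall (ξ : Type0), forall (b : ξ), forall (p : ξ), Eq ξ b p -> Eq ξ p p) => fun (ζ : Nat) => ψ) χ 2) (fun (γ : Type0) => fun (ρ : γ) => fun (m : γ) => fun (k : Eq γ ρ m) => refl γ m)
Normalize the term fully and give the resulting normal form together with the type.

reduced normal form:
  fun (χ : Type0) => fun (t : χ) => fun (μ : χ) => fun (θ : Eq χ t μ) => refl χ μ
type:
  forall (χ : Type0), forall (t : χ), forall (μ : χ), Eq χ t μ -> Eq χ μ μ


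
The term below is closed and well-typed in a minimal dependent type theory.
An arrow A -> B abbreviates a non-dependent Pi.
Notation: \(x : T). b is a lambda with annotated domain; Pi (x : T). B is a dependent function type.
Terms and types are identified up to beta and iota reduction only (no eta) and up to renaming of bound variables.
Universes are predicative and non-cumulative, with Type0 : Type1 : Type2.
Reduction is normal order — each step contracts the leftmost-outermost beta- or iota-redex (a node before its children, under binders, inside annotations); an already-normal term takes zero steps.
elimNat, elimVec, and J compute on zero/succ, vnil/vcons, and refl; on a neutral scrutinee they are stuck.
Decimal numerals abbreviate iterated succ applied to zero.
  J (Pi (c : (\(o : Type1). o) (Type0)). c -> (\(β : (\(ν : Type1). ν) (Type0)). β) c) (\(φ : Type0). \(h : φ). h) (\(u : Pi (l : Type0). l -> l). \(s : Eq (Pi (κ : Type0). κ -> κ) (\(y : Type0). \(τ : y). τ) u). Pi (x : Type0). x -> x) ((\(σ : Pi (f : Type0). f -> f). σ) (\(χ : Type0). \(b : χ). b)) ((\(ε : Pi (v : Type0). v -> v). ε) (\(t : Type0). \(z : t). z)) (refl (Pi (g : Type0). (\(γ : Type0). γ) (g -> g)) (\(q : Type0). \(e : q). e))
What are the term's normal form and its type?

normal form:
  \(c : Type0). \(o : c). o
type:
  Pi (c : Type0). c -> c


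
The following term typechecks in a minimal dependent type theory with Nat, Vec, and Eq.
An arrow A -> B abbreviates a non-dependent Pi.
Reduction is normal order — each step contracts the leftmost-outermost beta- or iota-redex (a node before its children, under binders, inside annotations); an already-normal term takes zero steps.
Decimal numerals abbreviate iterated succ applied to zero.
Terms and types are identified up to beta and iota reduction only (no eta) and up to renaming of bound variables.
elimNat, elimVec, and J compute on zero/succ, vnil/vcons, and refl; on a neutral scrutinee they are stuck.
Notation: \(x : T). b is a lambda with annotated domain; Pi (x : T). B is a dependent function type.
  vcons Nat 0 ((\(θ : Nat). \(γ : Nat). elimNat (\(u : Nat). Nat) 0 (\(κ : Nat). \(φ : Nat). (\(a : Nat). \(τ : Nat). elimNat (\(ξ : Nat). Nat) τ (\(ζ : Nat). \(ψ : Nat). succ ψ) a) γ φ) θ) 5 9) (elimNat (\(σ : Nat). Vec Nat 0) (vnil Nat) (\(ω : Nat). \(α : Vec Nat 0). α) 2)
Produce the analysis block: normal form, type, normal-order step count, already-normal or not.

resulting normal form:
  vcons Nat 0 45 (vnil Nat)
the term's type:
  Vec Nat 1
steps to reach normal form (normal order): 175
already normal: no
first contracted redex: a beta-redex


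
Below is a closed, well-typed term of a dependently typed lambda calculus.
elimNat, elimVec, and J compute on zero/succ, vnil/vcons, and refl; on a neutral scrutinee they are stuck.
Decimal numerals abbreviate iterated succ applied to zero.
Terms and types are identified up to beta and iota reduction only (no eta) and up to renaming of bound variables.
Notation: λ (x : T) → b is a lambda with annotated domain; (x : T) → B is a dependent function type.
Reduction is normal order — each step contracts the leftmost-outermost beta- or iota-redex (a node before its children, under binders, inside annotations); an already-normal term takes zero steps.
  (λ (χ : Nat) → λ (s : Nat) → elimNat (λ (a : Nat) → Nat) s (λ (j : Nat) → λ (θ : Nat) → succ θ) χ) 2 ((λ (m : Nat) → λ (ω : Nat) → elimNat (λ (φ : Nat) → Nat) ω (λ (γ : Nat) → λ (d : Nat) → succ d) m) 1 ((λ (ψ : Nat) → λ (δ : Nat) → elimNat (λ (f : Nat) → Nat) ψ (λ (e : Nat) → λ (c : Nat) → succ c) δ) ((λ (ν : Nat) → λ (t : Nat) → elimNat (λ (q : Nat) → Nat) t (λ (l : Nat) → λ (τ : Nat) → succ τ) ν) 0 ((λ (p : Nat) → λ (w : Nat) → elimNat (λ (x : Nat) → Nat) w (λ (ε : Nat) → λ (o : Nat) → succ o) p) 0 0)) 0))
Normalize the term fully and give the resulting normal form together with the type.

reduced normal form:
  3
type:
  Nat


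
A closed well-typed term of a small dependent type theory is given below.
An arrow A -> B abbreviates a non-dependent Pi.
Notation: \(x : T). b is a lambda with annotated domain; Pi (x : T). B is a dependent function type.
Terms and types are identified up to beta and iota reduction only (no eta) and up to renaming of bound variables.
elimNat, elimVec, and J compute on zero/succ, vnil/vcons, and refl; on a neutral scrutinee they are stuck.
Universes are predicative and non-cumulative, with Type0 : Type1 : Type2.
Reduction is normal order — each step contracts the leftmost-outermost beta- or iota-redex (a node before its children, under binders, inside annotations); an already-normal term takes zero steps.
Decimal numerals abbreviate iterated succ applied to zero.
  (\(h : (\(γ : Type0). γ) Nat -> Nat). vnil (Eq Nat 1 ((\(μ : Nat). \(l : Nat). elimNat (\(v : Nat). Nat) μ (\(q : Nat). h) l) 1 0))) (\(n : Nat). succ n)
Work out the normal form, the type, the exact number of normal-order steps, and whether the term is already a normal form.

resulting normal form:
  vnil (Eq Nat 1 1)
type:
  Vec (Eq Nat 1 1) 0
reduction steps (normal order): 4
term was already normal: no
first contracted redex: a beta-redex


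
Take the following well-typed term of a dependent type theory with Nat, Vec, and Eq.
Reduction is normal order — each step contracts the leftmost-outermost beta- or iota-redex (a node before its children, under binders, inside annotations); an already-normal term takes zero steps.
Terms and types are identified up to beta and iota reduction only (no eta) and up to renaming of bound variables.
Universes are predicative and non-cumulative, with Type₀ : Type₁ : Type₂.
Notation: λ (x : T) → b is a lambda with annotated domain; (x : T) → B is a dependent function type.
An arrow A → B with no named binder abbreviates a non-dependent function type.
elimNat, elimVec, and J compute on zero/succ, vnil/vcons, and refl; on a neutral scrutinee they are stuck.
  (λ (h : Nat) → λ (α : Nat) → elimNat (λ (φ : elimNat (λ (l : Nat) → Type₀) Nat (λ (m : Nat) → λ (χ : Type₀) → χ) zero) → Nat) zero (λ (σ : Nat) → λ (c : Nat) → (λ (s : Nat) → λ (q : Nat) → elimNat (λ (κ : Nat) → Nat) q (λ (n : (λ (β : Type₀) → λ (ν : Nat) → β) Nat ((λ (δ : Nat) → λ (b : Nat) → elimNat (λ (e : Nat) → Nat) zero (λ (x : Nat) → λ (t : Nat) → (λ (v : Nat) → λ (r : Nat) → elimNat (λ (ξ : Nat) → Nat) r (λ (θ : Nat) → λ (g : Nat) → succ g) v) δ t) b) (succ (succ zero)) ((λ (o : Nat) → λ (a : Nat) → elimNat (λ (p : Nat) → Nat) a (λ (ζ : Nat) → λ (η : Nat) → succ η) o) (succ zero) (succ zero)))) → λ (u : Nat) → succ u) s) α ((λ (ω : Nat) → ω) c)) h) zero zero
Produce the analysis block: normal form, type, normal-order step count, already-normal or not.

normal form:
  zero
inferred type:
  Nat
steps to reach normal form (normal order): 3
started in normal form: no
first redex: a beta-redex


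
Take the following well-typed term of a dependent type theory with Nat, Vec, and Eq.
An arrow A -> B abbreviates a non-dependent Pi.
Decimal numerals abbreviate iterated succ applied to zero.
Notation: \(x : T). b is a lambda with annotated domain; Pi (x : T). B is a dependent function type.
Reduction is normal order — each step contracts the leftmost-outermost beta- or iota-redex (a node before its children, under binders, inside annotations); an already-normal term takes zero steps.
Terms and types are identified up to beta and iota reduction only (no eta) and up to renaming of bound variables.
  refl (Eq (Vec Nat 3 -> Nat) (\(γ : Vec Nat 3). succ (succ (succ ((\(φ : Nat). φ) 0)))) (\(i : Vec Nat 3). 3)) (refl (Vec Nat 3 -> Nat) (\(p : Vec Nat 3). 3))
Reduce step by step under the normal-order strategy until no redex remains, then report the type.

reduction (normal order):
  refl (Eq (Vec Nat 3 -> Nat) (\(γ : Vec Nat 3). succ (succ (succ ((\(φ : Nat). φ) 0)))) (\(i : Vec Nat 3). 3)) (refl (Vec Nat 3 -> Nat) (\(p : Vec Nat 3). 3))
  ~> refl (Eq (Vec Nat 3 -> Nat) (\(γ : Vec Nat 3). 3) (\(φ : Vec Nat 3). 3)) (refl (Vec Nat 3 -> Nat) (\(i : Vec Nat 3). 3))
inferred type:
  Eq (Eq (Vec Nat 3 -> Nat) (\(γ : Vec Nat 3). 3) (\(φ : Vec Nat 3). 3)) (refl (Vec Nat 3 -> Nat) (\(i : Vec Nat 3). 3)) (refl (Vec Nat 3 -> Nat) (\(p : Vec Nat 3). 3))


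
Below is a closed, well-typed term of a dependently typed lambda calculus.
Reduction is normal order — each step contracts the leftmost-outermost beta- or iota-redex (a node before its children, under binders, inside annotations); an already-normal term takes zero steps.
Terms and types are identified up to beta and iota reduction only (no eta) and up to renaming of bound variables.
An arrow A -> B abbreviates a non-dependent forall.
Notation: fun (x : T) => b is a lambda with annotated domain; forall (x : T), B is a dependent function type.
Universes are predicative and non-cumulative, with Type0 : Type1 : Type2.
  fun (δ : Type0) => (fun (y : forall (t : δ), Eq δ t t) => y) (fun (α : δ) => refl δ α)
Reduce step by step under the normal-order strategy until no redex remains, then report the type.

reduction (normal order):
  fun (δ : Type0) => (fun (y : forall (t : δ), Eq δ t t) => y) (fun (α : δ) => refl δ α)
  ~> fun (δ : Type0) => fun (y : δ) => refl δ y
the term's type:
  forall (δ : Type0), forall (y : δ), Eq δ y y


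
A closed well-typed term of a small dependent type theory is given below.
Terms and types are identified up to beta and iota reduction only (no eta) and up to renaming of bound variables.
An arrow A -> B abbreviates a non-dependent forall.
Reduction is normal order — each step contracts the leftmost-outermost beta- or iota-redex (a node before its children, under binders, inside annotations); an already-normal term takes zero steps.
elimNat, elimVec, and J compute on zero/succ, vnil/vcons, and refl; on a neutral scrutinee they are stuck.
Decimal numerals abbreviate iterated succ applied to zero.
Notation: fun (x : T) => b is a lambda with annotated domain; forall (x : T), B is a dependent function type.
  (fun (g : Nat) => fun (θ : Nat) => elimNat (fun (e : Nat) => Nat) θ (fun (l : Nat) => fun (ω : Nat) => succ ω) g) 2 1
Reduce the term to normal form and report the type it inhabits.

normal form:
  3
type:
  Nat


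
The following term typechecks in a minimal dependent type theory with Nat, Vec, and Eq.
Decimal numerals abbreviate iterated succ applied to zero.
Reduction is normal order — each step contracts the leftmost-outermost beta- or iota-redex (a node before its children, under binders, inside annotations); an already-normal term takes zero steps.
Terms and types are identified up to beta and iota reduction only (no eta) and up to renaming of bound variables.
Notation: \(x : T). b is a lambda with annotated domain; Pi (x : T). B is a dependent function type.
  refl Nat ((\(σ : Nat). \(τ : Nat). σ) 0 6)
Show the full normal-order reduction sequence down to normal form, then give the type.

normal-order reduction sequence:
  refl Nat ((\(σ : Nat). \(τ : Nat). σ) 0 6)
  ~> refl Nat ((\(σ : Nat). 0) 6)
  ~> refl Nat 0
inferred type:
  Eq Nat 0 0


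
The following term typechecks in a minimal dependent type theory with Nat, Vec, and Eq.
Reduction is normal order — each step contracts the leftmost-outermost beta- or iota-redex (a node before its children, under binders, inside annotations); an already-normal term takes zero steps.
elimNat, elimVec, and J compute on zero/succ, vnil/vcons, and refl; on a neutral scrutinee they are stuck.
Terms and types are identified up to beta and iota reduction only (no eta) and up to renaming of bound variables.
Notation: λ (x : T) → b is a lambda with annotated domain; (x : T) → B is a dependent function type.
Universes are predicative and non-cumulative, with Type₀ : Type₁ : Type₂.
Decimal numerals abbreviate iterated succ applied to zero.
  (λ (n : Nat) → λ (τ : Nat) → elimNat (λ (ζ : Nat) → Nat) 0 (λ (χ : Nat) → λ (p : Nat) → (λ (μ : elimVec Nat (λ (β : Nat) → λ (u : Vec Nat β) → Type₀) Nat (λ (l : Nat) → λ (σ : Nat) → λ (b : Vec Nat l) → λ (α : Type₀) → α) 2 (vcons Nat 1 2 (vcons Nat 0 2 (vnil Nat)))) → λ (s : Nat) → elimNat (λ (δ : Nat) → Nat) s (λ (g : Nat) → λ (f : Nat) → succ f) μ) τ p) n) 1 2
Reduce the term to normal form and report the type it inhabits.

resulting normal form:
  2
the term's type:
  Nat


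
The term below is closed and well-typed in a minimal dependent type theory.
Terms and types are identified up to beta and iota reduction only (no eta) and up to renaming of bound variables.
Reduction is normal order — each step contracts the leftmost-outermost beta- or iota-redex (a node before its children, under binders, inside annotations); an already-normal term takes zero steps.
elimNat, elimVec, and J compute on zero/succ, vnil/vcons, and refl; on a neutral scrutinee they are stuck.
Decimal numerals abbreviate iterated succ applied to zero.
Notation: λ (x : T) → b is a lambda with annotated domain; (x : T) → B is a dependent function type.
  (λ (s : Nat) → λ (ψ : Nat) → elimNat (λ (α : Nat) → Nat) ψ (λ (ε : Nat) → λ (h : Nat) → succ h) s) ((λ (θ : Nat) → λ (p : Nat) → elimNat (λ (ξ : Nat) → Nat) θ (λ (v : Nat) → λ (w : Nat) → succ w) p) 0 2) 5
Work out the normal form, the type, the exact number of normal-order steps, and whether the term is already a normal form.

resulting normal form:
  7
type:
  Nat
reduction steps (normal order): 18
already normal: no
first contracted redex: a beta-redex


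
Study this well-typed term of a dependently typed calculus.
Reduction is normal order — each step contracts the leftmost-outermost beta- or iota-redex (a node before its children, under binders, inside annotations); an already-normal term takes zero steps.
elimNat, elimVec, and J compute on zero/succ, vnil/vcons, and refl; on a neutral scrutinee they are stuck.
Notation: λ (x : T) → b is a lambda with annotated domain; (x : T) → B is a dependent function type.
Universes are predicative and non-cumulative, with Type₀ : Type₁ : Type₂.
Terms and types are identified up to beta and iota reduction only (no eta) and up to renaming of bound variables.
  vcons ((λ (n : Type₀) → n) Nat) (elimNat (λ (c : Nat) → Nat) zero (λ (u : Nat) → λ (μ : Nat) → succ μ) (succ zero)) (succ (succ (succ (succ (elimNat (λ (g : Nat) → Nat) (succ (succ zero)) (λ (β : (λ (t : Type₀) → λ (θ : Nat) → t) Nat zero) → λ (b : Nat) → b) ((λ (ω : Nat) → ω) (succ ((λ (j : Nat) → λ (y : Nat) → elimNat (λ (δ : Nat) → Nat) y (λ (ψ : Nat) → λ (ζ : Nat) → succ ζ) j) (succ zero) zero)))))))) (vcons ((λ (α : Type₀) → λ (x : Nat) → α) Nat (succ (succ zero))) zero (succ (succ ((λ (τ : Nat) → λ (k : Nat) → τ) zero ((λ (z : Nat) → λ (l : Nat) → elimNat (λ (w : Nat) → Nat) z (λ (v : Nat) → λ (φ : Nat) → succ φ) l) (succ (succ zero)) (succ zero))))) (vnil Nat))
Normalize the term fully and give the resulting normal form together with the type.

reduced normal form:
  vcons Nat (succ zero) (succ (succ (succ (succ (succ (succ zero)))))) (vcons Nat zero (succ (succ zero)) (vnil Nat))
the term's type:
  Vec Nat (succ (succ zero))
observation: 25 normal-order steps normalize the term, beginning with a beta-redex.


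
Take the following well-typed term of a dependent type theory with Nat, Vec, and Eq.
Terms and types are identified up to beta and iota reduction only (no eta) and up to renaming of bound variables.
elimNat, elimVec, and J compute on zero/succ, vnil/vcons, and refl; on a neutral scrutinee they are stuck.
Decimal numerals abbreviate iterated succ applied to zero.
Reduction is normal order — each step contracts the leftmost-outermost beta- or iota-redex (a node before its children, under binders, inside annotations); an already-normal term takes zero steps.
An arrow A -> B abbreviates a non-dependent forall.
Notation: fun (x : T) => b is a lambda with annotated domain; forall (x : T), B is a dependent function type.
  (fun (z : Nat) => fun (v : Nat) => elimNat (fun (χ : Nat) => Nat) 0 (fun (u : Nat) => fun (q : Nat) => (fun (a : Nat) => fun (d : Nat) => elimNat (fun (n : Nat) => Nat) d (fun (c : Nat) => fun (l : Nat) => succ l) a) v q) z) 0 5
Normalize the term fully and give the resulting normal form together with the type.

reduced normal form:
  0
inferred type:
  Nat
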